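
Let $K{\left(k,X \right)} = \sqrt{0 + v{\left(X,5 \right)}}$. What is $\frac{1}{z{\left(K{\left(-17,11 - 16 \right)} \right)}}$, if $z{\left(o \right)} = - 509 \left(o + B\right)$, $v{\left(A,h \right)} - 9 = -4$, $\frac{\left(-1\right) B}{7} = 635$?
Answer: $\frac{889}{2011366436} + \frac{\sqrt{5}}{10056832180} \approx 4.4221 \cdot 10^{-7}$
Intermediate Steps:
$B = -4445$ ($B = \left(-7\right) 635 = -4445$)
$v{\left(A,h \right)} = 5$ ($v{\left(A,h \right)} = 9 - 4 = 5$)
$K{\left(k,X \right)} = \sqrt{5}$ ($K{\left(k,X \right)} = \sqrt{0 + 5} = \sqrt{5}$)
$z{\left(o \right)} = 2262505 - 509 o$ ($z{\left(o \right)} = - 509 \left(o - 4445\right) = - 509 \left(-4445 + o\right) = 2262505 - 509 o$)
$\frac{1}{z{\left(K{\left(-17,11 - 16 \right)} \right)}} = \frac{1}{2262505 - 509 \sqrt{5}}$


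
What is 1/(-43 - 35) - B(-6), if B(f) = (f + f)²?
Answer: -11233/78 ≈ -144.01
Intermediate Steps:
B(f) = 4*f² (B(f) = (2*f)² = 4*f²)
1/(-43 - 35) - B(-6) = 1/(-43 - 35) - 4*(-6)² = 1/(-78) - 4*36 = -1/78 - 1*144 = -1/78 - 144 = -11233/78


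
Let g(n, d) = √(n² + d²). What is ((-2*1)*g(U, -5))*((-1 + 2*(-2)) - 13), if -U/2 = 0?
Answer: 180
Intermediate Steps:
U = 0 (U = -2*0 = 0)
g(n, d) = √(d² + n²)
((-2*1)*g(U, -5))*((-1 + 2*(-2)) - 13) = ((-2*1)*√((-5)² + 0²))*((-1 + 2*(-2)) - 13) = (-2*√(25 + 0))*((-1 - 4) - 13) = (-2*√25)*(-5 - 13) = -2*5*(-18) = -10*(-18) = 180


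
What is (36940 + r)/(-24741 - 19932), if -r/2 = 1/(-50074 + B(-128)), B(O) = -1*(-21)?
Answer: -616319274/745339223 ≈ -0.82690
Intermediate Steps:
B(O) = 21
r = 2/50053 (r = -2/(-50074 + 21) = -2/(-50053) = -2*(-1/50053) = 2/50053 ≈ 3.9958e-5)
(36940 + r)/(-24741 - 19932) = (36940 + 2/50053)/(-24741 - 19932) = (1848957822/50053)/(-44673) = (1848957822/50053)*(-1/44673) = -616319274/745339223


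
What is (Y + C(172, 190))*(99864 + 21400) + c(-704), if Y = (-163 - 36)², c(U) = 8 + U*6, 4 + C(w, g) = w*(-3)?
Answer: 4739114168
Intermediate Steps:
C(w, g) = -4 - 3*w (C(w, g) = -4 + w*(-3) = -4 - 3*w)
c(U) = 8 + 6*U
Y = 39601 (Y = (-199)² = 39601)
(Y + C(172, 190))*(99864 + 21400) + c(-704) = (39601 + (-4 - 3*172))*(99864 + 21400) + (8 + 6*(-704)) = (39601 + (-4 - 516))*121264 + (8 - 4224) = (39601 - 520)*121264 - 4216 = 39081*121264 - 4216 = 4739118384 - 4216 = 4739114168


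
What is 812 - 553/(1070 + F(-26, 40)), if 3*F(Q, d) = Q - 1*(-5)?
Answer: 862603/1063 ≈ 811.48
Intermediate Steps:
F(Q, d) = 5/3 + Q/3 (F(Q, d) = (Q - 1*(-5))/3 = (Q + 5)/3 = (5 + Q)/3 = 5/3 + Q/3)
812 - 553/(1070 + F(-26, 40)) = 812 - 553/(1070 + (5/3 + (⅓)*(-26))) = 812 - 553/(1070 + (5/3 - 26/3)) = 812 - 553/(1070 - 7) = 812 - 553/1063 = 862603/1063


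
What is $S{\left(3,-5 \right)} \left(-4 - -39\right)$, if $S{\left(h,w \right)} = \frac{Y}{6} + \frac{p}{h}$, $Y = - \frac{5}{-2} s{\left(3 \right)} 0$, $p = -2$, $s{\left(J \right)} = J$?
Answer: $- \frac{70}{3} \approx -23.333$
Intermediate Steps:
$Y = 0$ ($Y = - \frac{5}{-2} \cdot 3 \cdot 0 = \left(-5\right) \left(- \frac{1}{2}\right) 3 \cdot 0 = \frac{5}{2} \cdot 3 \cdot 0 = \frac{15}{2} \cdot 0 = 0$)
$S{\left(h,w \right)} = - \frac{2}{h}$ ($S{\left(h,w \right)} = \frac{0}{6} - \frac{2}{h} = 0 \cdot \frac{1}{6} - \frac{2}{h} = 0 - \frac{2}{h} = - \frac{2}{h}$)
$S{\left(3,-5 \right)} \left(-4 - -39\right) = - \frac{2}{3} \left(-4 - -39\right) = \left(-2\right) \frac{1}{3} \left(-4 + 39\right) = \left(- \frac{2}{3}\right) 35 = - \frac{70}{3}$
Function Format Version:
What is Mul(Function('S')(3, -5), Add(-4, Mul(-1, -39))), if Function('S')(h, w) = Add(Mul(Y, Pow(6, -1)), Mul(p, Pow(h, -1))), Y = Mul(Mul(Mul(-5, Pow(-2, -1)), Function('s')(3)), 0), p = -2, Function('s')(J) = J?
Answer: Rational(-70, 3) ≈ -23.333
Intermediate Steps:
Y = 0 (Y = Mul(Mul(Mul(-5, Pow(-2, -1)), 3), 0) = Mul(Mul(Mul(-5, Rational(-1, 2)), 3), 0) = Mul(Mul(Rational(5, 2), 3), 0) = Mul(Rational(15, 2), 0) = 0)
Function('S')(h, w) = Mul(-2, Pow(h, -1)) (Function('S')(h, w) = Add(Mul(0, Pow(6, -1)), Mul(-2, Pow(h, -1))) = Add(Mul(0, Rational(1, 6)), Mul(-2, Pow(h, -1))) = Add(0, Mul(-2, Pow(h, -1))) = Mul(-2, Pow(h, -1)))
Mul(Function('S')(3, -5), Add(-4, Mul(-1, -39))) = Mul(Mul(-2, Pow(3, -1)), Add(-4, Mul(-1, -39))) = Mul(Mul(-2, Rational(1, 3)), Add(-4, 39)) = Mul(Rational(-2, 3), 35) = Rational(-70, 3)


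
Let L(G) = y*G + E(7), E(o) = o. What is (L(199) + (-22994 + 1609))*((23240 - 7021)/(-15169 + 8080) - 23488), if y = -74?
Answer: 6012133791704/7089 ≈ 8.4809e+8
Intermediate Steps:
L(G) = 7 - 74*G (L(G) = -74*G + 7 = 7 - 74*G)
(L(199) + (-22994 + 1609))*((23240 - 7021)/(-15169 + 8080) - 23488) = ((7 - 74*199) + (-22994 + 1609))*((23240 - 7021)/(-15169 + 8080) - 23488) = ((7 - 14726) - 21385)*(16219/(-7089) - 23488) = (-14719 - 21385)*(16219*(-1/7089) - 23488) = -36104*(-16219/7089 - 23488) = -36104*(-166522651/7089) = 6012133791704/7089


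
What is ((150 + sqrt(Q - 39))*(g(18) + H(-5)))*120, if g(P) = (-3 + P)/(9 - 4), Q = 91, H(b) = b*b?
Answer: 504000 + 6720*sqrt(13) ≈ 5.2823e+5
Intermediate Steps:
H(b) = b**2
g(P) = -3/5 + P/5 (g(P) = (-3 + P)/5 = (-3 + P)*(1/5) = -3/5 + P/5)
((150 + sqrt(Q - 39))*(g(18) + H(-5)))*120 = ((150 + sqrt(91 - 39))*((-3/5 + (1/5)*18) + (-5)**2))*120 = ((150 + sqrt(52))*((-3/5 + 18/5) + 25))*120 = ((150 + 2*sqrt(13))*(3 + 25))*120 = ((150 + 2*sqrt(13))*28)*120 = (4200 + 56*sqrt(13))*120 = 504000 + 6720*sqrt(13)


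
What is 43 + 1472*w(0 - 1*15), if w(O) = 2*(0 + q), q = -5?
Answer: -14677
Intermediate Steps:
w(O) = -10 (w(O) = 2*(0 - 5) = 2*(-5) = -10)
43 + 1472*w(0 - 1*15) = 43 + 1472*(-10) = 43 - 14720 = -14677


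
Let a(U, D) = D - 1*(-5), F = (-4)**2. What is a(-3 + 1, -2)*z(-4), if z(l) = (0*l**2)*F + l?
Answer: -12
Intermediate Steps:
F = 16
z(l) = l (z(l) = (0*l**2)*16 + l = 0*16 + l = 0 + l = l)
a(U, D) = 5 + D (a(U, D) = D + 5 = 5 + D)
a(-3 + 1, -2)*z(-4) = (5 - 2)*(-4) = 3*(-4) = -12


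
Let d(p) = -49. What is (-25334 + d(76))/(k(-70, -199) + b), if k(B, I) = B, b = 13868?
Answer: -25383/13798 ≈ -1.8396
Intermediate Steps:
(-25334 + d(76))/(k(-70, -199) + b) = (-25334 - 49)/(-70 + 13868) = -25383/13798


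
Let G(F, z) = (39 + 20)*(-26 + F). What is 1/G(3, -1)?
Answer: -1/1357 ≈ -0.00073692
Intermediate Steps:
G(F, z) = -1534 + 59*F (G(F, z) = 59*(-26 + F) = -1534 + 59*F)
1/G(3, -1) = 1/(-1534 + 59*3) = 1/(-1534 + 177) = 1/(-1357) = -1/1357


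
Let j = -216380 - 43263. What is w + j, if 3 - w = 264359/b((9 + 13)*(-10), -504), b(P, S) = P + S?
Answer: -187715001/724 ≈ -2.5927e+5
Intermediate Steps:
j = -259643
w = 266531/724 (w = 3 - 264359/((9 + 13)*(-10) - 504) = 3 - 264359/(22*(-10) - 504) = 3 - 264359/(-220 - 504) = 3 - 264359/(-724) = 3 - 264359*(-1)/724 = 3 - 1*(-264359/724) = 3 + 264359/724 = 266531/724 ≈ 368.14)
w + j = 266531/724 - 259643 = -187715001/724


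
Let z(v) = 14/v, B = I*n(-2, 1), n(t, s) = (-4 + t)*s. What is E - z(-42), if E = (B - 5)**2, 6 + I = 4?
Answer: 148/3 ≈ 49.333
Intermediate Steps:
I = -2 (I = -6 + 4 = -2)
n(t, s) = s*(-4 + t)
B = 12 (B = -2*(-4 - 2) = -2*(-6) = 12)
E = 49 (E = (12 - 5)**2 = 7**2 = 49)
E - z(-42) = 49 - 14/(-42) = 49 - 14*(-1)/42 = 49 - 1*(-1/3) = 49 + 1/3 = 148/3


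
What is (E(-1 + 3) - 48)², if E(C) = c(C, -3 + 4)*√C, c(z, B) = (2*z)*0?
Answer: 2304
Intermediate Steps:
c(z, B) = 0
E(C) = 0 (E(C) = 0*√C = 0)
(E(-1 + 3) - 48)² = (0 - 48)² = (-48)² = 2304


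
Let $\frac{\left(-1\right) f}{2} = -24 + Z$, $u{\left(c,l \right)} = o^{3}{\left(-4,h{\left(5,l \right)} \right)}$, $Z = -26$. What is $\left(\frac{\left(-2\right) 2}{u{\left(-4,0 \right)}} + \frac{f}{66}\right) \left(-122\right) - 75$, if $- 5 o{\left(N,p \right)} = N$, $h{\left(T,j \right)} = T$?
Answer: $\frac{183025}{264} \approx 693.28$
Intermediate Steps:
$o{\left(N,p \right)} = - \frac{N}{5}$
$u{\left(c,l \right)} = \frac{64}{125}$ ($u{\left(c,l \right)} = \left(\left(- \frac{1}{5}\right) \left(-4\right)\right)^{3} = \left(\frac{4}{5}\right)^{3} = \frac{64}{125}$)
$f = 100$ ($f = - 2 \left(-24 - 26\right) = \left(-2\right) \left(-50\right) = 100$)
$\left(\frac{\left(-2\right) 2}{u{\left(-4,0 \right)}} + \frac{f}{66}\right) \left(-122\right) - 75 = \left(\frac{\left(-2\right) 2}{\frac{64}{125}} + \frac{100}{66}\right) \left(-122\right) - 75 = \left(\left(-4\right) \frac{125}{64} + 100 \cdot \frac{1}{66}\right) \left(-122\right) - 75 = \left(- \frac{125}{16} + \frac{50}{33}\right) \left(-122\right) - 75 = \left(- \frac{3325}{528}\right) \left(-122\right) - 75 = \frac{202825}{264} - 75 = \frac{183025}{264}$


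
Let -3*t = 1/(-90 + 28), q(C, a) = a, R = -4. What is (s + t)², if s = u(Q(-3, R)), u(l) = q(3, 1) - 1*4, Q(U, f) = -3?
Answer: 310249/34596 ≈ 8.9678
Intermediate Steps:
t = 1/186 (t = -1/(3*(-90 + 28)) = -⅓/(-62) = -⅓*(-1/62) = 1/186 ≈ 0.0053763)
u(l) = -3 (u(l) = 1 - 1*4 = 1 - 4 = -3)
s = -3
(s + t)² = (-3 + 1/186)² = (-557/186)² = 310249/34596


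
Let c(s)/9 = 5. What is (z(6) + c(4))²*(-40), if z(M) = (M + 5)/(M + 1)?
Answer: -4251040/49 ≈ -86756.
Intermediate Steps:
c(s) = 45 (c(s) = 9*5 = 45)
z(M) = (5 + M)/(1 + M)
(z(6) + c(4))²*(-40) = ((5 + 6)/(1 + 6) + 45)²*(-40) = (11/7 + 45)²*(-40) = (326/7)²*(-40) = (106276/49)*(-40) = -4251040/49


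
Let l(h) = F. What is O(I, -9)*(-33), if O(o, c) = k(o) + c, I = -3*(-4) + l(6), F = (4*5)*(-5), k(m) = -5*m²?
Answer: 1278057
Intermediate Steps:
F = -100 (F = 20*(-5) = -100)
l(h) = -100
I = -88 (I = -3*(-4) - 100 = 12 - 100 = -88)
O(o, c) = c - 5*o² (O(o, c) = -5*o² + c = c - 5*o²)
O(I, -9)*(-33) = (-9 - 5*(-88)²)*(-33) = (-9 - 5*7744)*(-33) = (-9 - 38720)*(-33) = -38729*(-33) = 1278057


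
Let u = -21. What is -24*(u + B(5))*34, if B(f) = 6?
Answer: 12240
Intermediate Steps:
-24*(u + B(5))*34 = -24*(-21 + 6)*34 = -24*(-15)*34 = 360*34 = 12240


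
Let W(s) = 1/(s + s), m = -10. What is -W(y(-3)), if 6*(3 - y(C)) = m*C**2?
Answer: -1/36 ≈ -0.027778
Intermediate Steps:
y(C) = 3 + 5*C**2/3 (y(C) = 3 - (-5)*C**2/3 = 3 + 5*C**2/3)
W(s) = 1/(2*s)
-W(y(-3)) = -1/(2*(3 + (5/3)*(-3)**2)) = -1/(2*(3 + (5/3)*9)) = -1/(2*(3 + 15)) = -1/(2*18) = -1*1/36 = -1/36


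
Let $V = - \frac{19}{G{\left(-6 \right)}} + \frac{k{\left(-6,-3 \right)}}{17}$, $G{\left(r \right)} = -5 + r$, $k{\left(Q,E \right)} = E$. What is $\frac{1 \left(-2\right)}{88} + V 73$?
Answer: $\frac{84663}{748} \approx 113.19$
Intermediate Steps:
$V = \frac{290}{187}$ ($V = - \frac{19}{-5 - 6} - \frac{3}{17} = - \frac{19}{-11} - \frac{3}{17} = \left(-19\right) \left(- \frac{1}{11}\right) - \frac{3}{17} = \frac{19}{11} - \frac{3}{17} = \frac{290}{187} \approx 1.5508$)
$\frac{1 \left(-2\right)}{88} + V 73 = \frac{1 \left(-2\right)}{88} + \frac{290}{187} \cdot 73 = \left(-2\right) \frac{1}{88} + \frac{21170}{187} = - \frac{1}{44} + \frac{21170}{187} = \frac{84663}{748}$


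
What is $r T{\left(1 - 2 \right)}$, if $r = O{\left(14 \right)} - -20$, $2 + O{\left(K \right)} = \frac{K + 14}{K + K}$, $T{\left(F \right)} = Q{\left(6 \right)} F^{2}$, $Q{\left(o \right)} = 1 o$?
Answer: $114$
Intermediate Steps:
$Q{\left(o \right)} = o$
$T{\left(F \right)} = 6 F^{2}$
$O{\left(K \right)} = -2 + \frac{14 + K}{2 K}$ ($O{\left(K \right)} = -2 + \frac{K + 14}{K + K} = -2 + \frac{14 + K}{2 K}$)
$r = 19$ ($r = \left(- \frac{3}{2} + \frac{7}{14}\right) - -20 = \left(- \frac{3}{2} + 7 \cdot \frac{1}{14}\right) + 20 = \left(- \frac{3}{2} + \frac{1}{2}\right) + 20 = -1 + 20 = 19$)
$r T{\left(1 - 2 \right)} = 19 \cdot 6 \left(1 - 2\right)^{2} = 19 \cdot 6 \left(-1\right)^{2} = 19 \cdot 6 \cdot 1 = 19 \cdot 6 = 114$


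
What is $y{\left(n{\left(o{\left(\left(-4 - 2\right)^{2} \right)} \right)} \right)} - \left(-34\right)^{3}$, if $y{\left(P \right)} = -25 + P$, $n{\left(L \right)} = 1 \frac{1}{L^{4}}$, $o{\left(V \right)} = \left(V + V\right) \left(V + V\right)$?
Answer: $\frac{28367456270070841345}{722204136308736} \approx 39279.0$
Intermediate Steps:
$o{\left(V \right)} = 4 V^{2}$ ($o{\left(V \right)} = 2 V 2 V = 4 V^{2}$)
$n{\left(L \right)} = \frac{1}{L^{4}}$ ($n{\left(L \right)} = 1 \frac{1}{L^{4}} = \frac{1}{L^{4}}$)
$y{\left(n{\left(o{\left(\left(-4 - 2\right)^{2} \right)} \right)} \right)} - \left(-34\right)^{3} = \left(-25 + \frac{1}{256 \left(-4 - 2\right)^{16}}\right) - \left(-34\right)^{3} = \left(-25 + \frac{1}{722204136308736}\right) - -39304 = \left(-25 + \frac{1}{722204136308736}\right) + 39304 = - \frac{18055103407718399}{722204136308736} + 39304 = \frac{28367456270070841345}{722204136308736}$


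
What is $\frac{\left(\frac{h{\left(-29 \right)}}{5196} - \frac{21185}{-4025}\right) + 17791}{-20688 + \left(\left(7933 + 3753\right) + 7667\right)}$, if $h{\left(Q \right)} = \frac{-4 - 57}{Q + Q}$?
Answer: $- \frac{4317395606161}{323872655400} \approx -13.331$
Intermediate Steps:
$h{\left(Q \right)} = - \frac{61}{2 Q}$
$\frac{\left(\frac{h{\left(-29 \right)}}{5196} - \frac{21185}{-4025}\right) + 17791}{-20688 + \left(\left(7933 + 3753\right) + 7667\right)} = \frac{\left(\frac{\left(- \frac{61}{2}\right) \frac{1}{-29}}{5196} - \frac{21185}{-4025}\right) + 17791}{-20688 + \left(\left(7933 + 3753\right) + 7667\right)} = \frac{\left(\left(- \frac{61}{2}\right) \left(- \frac{1}{29}\right) \frac{1}{5196} - - \frac{4237}{805}\right) + 17791}{-20688 + \left(11686 + 7667\right)} = \frac{\left(\frac{61}{58} \cdot \frac{1}{5196} + \frac{4237}{805}\right) + 17791}{-20688 + 19353} = \frac{\left(\frac{61}{301368} + \frac{4237}{805}\right) + 17791}{-1335} = \left(\frac{1276945321}{242601240} + 17791\right) \left(- \frac{1}{1335}\right) = \frac{4317395606161}{242601240} \left(- \frac{1}{1335}\right) = - \frac{4317395606161}{323872655400}$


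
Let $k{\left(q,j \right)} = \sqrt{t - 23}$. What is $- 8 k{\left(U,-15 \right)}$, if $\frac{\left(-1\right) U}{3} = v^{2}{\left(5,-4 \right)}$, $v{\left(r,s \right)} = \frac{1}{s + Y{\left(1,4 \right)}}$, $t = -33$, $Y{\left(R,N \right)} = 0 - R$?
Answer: $- 16 i \sqrt{14} \approx - 59.867 i$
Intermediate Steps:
$Y{\left(R,N \right)} = - R$
$v{\left(r,s \right)} = \frac{1}{-1 + s}$ ($v{\left(r,s \right)} = \frac{1}{s - 1} = \frac{1}{-1 + s}$)
$U = - \frac{3}{25}$ ($U = - 3 \left(\frac{1}{-1 - 4}\right)^{2} = - 3 \left(\frac{1}{-5}\right)^{2} = - 3 \left(- \frac{1}{5}\right)^{2} = \left(-3\right) \frac{1}{25} = - \frac{3}{25} \approx -0.12$)
$k{\left(q,j \right)} = 2 i \sqrt{14}$ ($k{\left(q,j \right)} = \sqrt{-33 - 23} = \sqrt{-56} = 2 i \sqrt{14}$)
$- 8 k{\left(U,-15 \right)} = - 8 \cdot 2 i \sqrt{14} = - 16 i \sqrt{14}$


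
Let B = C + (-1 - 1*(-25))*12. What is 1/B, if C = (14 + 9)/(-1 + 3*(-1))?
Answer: 4/1129 ≈ 0.0035430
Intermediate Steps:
C = -23/4 (C = 23/(-1 - 3) = 23/(-4) = 23*(-¼) = -23/4 ≈ -5.7500)
B = 1129/4 (B = -23/4 + (-1 - 1*(-25))*12 = -23/4 + (-1 + 25)*12 = -23/4 + 24*12 = -23/4 + 288 = 1129/4 ≈ 282.25)
1/B = 1/(1129/4) = 4/1129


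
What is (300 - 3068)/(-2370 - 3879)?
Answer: 2768/6249 ≈ 0.44295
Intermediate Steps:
(300 - 3068)/(-2370 - 3879) = -2768/(-6249) = -2768*(-1/6249) = 2768/6249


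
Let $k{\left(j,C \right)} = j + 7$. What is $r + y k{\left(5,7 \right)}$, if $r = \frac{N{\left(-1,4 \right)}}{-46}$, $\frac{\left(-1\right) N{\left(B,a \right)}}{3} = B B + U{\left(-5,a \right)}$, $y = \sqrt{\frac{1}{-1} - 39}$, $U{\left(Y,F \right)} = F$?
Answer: $\frac{15}{46} + 24 i \sqrt{10} \approx 0.32609 + 75.895 i$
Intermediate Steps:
$k{\left(j,C \right)} = 7 + j$
$y = 2 i \sqrt{10}$ ($y = \sqrt{-1 - 39} = \sqrt{-40} = 2 i \sqrt{10} \approx 6.3246 i$)
$N{\left(B,a \right)} = - 3 a - 3 B^{2}$ ($N{\left(B,a \right)} = - 3 \left(B B + a\right) = - 3 \left(B^{2} + a\right) = - 3 \left(a + B^{2}\right) = - 3 a - 3 B^{2}$)
$r = \frac{15}{46}$ ($r = \frac{\left(-3\right) 4 - 3 \left(-1\right)^{2}}{-46} = \left(-12 - 3\right) \left(- \frac{1}{46}\right) = \left(-15\right) \left(- \frac{1}{46}\right) = \frac{15}{46} \approx 0.32609$)
$r + y k{\left(5,7 \right)} = \frac{15}{46} + 2 i \sqrt{10} \left(7 + 5\right) = \frac{15}{46} + 2 i \sqrt{10} \cdot 12 = \frac{15}{46} + 24 i \sqrt{10}$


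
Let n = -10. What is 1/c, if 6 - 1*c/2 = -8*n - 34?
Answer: -1/80 ≈ -0.012500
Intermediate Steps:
c = -80 (c = 12 - 2*(-8*(-10) - 34) = 12 - 2*(80 - 34) = 12 - 2*46 = 12 - 92 = -80)
1/c = 1/(-80) = -1/80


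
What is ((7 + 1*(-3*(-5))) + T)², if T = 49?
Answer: 5041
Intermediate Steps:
((7 + 1*(-3*(-5))) + T)² = ((7 + 1*(-3*(-5))) + 49)² = ((7 + 1*15) + 49)² = ((7 + 15) + 49)² = (22 + 49)² = 71² = 5041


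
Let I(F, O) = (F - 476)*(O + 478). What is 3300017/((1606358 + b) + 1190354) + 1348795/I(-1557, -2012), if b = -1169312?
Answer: 60614245629/24637113800 ≈ 2.4603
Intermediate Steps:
I(F, O) = (-476 + F)*(478 + O)
3300017/((1606358 + b) + 1190354) + 1348795/I(-1557, -2012) = 3300017/((1606358 - 1169312) + 1190354) + 1348795/(-227528 - 476*(-2012) + 478*(-1557) - 1557*(-2012)) = 3300017/(437046 + 1190354) + 1348795/(-227528 + 957712 - 744246 + 3132684) = 3300017/1627400 + 1348795/3118622 = 3300017*(1/1627400) + 1348795*(1/3118622) = 32039/15800 + 1348795/3118622 = 60614245629/24637113800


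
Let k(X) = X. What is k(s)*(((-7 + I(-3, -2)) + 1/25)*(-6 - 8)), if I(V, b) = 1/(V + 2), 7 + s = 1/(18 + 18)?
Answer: -349643/450 ≈ -776.98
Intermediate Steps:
s = -251/36 (s = -7 + 1/(18 + 18) = -7 + 1/36 = -251/36 ≈ -6.9722)
I(V, b) = 1/(2 + V)
k(s)*(((-7 + I(-3, -2)) + 1/25)*(-6 - 8)) = -251*((-7 + 1/(2 - 3)) + 1/25)*(-6 - 8)/36 = -251*((-7 + 1/(-1)) + 1/25)*(-14)/36 = -251*((-7 - 1) + 1/25)*(-14)/36 = -251*(-8 + 1/25)*(-14)/36 = -(-49949)*(-14)/900 = -251/36*2786/25 = -349643/450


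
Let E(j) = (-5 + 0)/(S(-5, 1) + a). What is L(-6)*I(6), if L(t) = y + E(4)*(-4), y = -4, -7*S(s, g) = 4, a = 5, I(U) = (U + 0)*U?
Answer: 576/31 ≈ 18.581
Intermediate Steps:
I(U) = U² (I(U) = U*U = U²)
S(s, g) = -4/7 (S(s, g) = -⅐*4 = -4/7)
E(j) = -35/31 (E(j) = (-5 + 0)/(-4/7 + 5) = -5/31/7 = -5*7/31 = -35/31)
L(t) = 16/31 (L(t) = -4 - 35/31*(-4) = -4 + 140/31 = 16/31)
L(-6)*I(6) = (16/31)*6² = (16/31)*36 = 576/31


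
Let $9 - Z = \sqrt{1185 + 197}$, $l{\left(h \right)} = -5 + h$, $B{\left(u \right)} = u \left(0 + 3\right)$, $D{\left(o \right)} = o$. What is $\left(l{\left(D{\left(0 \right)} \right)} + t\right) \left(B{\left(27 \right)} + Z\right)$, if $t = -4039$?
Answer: $-363960 + 4044 \sqrt{1382} \approx -2.1362 \cdot 10^{5}$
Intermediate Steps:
$B{\left(u \right)} = 3 u$ ($B{\left(u \right)} = u 3 = 3 u$)
$Z = 9 - \sqrt{1382}$ ($Z = 9 - \sqrt{1185 + 197} = 9 - \sqrt{1382} \approx -28.175$)
$\left(l{\left(D{\left(0 \right)} \right)} + t\right) \left(B{\left(27 \right)} + Z\right) = \left(\left(-5 + 0\right) - 4039\right) \left(3 \cdot 27 + \left(9 - \sqrt{1382}\right)\right) = \left(-5 - 4039\right) \left(81 + \left(9 - \sqrt{1382}\right)\right) = - 4044 \left(90 - \sqrt{1382}\right) = -363960 + 4044 \sqrt{1382}$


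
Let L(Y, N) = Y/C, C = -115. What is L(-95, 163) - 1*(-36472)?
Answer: 838875/23 ≈ 36473.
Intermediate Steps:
L(Y, N) = -Y/115 (L(Y, N) = Y/(-115) = Y*(-1/115) = -Y/115)
L(-95, 163) - 1*(-36472) = -1/115*(-95) - 1*(-36472) = 19/23 + 36472 = 838875/23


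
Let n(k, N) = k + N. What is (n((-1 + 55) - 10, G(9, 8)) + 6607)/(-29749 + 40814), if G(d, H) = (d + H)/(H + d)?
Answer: 6652/11065 ≈ 0.60118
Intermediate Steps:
G(d, H) = 1 (G(d, H) = (H + d)/(H + d) = 1)
n(k, N) = N + k
(n((-1 + 55) - 10, G(9, 8)) + 6607)/(-29749 + 40814) = ((1 + ((-1 + 55) - 10)) + 6607)/(-29749 + 40814) = ((1 + (54 - 10)) + 6607)/11065 = ((1 + 44) + 6607)*(1/11065) = (45 + 6607)*(1/11065) = 6652*(1/11065) = 6652/11065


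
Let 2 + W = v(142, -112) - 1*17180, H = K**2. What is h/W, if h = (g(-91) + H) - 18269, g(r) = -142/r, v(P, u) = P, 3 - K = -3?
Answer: 1659061/1550640 ≈ 1.0699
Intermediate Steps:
K = 6 (K = 3 - 1*(-3) = 3 + 3 = 6)
H = 36 (H = 6**2 = 36)
W = -17040 (W = -2 + (142 - 1*17180) = -2 + (142 - 17180) = -2 - 17038 = -17040)
h = -1659061/91 (h = (-142/(-91) + 36) - 18269 = (-142*(-1/91) + 36) - 18269 = (142/91 + 36) - 18269 = 3418/91 - 18269 = -1659061/91 ≈ -18231.)
h/W = -1659061/91/(-17040) = -1659061/91*(-1/17040) = 1659061/1550640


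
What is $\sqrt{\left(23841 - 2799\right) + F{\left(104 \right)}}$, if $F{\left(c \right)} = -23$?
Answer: $\sqrt{21019} \approx 144.98$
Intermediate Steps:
$\sqrt{\left(23841 - 2799\right) + F{\left(104 \right)}} = \sqrt{\left(23841 - 2799\right) - 23} = \sqrt{21042 - 23} = \sqrt{21019}$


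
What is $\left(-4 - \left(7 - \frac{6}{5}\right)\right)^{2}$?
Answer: $\frac{2401}{25} \approx 96.04$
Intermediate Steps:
$\left(-4 - \left(7 - \frac{6}{5}\right)\right)^{2} = \left(-4 - \frac{29}{5}\right)^{2} = \left(- \frac{49}{5}\right)^{2} = \frac{2401}{25}$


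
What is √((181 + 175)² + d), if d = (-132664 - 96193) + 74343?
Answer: I*√27778 ≈ 166.67*I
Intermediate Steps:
d = -154514 (d = -228857 + 74343 = -154514)
√((181 + 175)² + d) = √((181 + 175)² - 154514) = √(356² - 154514) = √(126736 - 154514) = √(-27778) = I*√27778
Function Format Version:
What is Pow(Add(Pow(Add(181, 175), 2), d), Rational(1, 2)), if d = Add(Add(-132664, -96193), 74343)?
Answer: Mul(I, Pow(27778, Rational(1, 2))) ≈ Mul(166.67, I)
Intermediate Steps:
d = -154514 (d = Add(-228857, 74343) = -154514)
Pow(Add(Pow(Add(181, 175), 2), d), Rational(1, 2)) = Pow(Add(Pow(Add(181, 175), 2), -154514), Rational(1, 2)) = Pow(Add(Pow(356, 2), -154514), Rational(1, 2)) = Pow(Add(126736, -154514), Rational(1, 2)) = Pow(-27778, Rational(1, 2)) = Mul(I, Pow(27778, Rational(1, 2)))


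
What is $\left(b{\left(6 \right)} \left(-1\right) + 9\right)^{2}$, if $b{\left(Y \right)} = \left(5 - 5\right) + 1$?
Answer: $64$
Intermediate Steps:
$b{\left(Y \right)} = 1$ ($b{\left(Y \right)} = 0 + 1 = 1$)
$\left(b{\left(6 \right)} \left(-1\right) + 9\right)^{2} = \left(1 \left(-1\right) + 9\right)^{2} = \left(-1 + 9\right)^{2} = 8^{2} = 64$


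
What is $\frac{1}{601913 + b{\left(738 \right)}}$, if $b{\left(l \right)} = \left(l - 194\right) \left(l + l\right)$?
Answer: $\frac{1}{1404857} \approx 7.1182 \cdot 10^{-7}$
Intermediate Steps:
$b{\left(l \right)} = 2 l \left(-194 + l\right)$ ($b{\left(l \right)} = \left(-194 + l\right) 2 l = 2 l \left(-194 + l\right)$)
$\frac{1}{601913 + b{\left(738 \right)}} = \frac{1}{601913 + 2 \cdot 738 \left(-194 + 738\right)} = \frac{1}{601913 + 2 \cdot 738 \cdot 544} = \frac{1}{601913 + 802944} = \frac{1}{1404857}$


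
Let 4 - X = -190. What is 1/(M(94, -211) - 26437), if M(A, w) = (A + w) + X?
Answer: -1/26360 ≈ -3.7936e-5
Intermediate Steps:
X = 194 (X = 4 - 1*(-190) = 4 + 190 = 194)
M(A, w) = 194 + A + w (M(A, w) = (A + w) + 194 = 194 + A + w)
1/(M(94, -211) - 26437) = 1/((194 + 94 - 211) - 26437) = 1/(77 - 26437) = 1/(-26360) = -1/26360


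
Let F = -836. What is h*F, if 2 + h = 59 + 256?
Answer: -261668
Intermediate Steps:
h = 313 (h = -2 + (59 + 256) = -2 + 315 = 313)
h*F = 313*(-836) = -261668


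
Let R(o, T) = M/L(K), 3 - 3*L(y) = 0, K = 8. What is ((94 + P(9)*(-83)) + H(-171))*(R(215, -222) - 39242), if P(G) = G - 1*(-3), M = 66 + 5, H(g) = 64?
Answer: 32825298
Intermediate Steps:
M = 71
L(y) = 1 (L(y) = 1 - ⅓*0 = 1 + 0 = 1)
R(o, T) = 71 (R(o, T) = 71/1 = 71*1 = 71)
P(G) = 3 + G (P(G) = G + 3 = 3 + G)
((94 + P(9)*(-83)) + H(-171))*(R(215, -222) - 39242) = ((94 + (3 + 9)*(-83)) + 64)*(71 - 39242) = ((94 + 12*(-83)) + 64)*(-39171) = ((94 - 996) + 64)*(-39171) = (-902 + 64)*(-39171) = -838*(-39171) = 32825298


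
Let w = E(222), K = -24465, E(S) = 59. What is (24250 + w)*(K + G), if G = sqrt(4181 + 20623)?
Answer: -594719685 + 145854*sqrt(689) ≈ -5.9089e+8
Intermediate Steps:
w = 59
G = 6*sqrt(689) (G = sqrt(24804) = 6*sqrt(689) ≈ 157.49)
(24250 + w)*(K + G) = (24250 + 59)*(-24465 + 6*sqrt(689)) = 24309*(-24465 + 6*sqrt(689)) = -594719685 + 145854*sqrt(689)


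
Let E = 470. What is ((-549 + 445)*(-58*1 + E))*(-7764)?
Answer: 332671872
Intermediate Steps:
((-549 + 445)*(-58*1 + E))*(-7764) = ((-549 + 445)*(-58*1 + 470))*(-7764) = -104*(-58 + 470)*(-7764) = -104*412*(-7764) = -42848*(-7764) = 332671872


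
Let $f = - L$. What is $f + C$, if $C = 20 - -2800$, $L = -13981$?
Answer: $16801$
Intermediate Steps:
$C = 2820$ ($C = 20 + 2800 = 2820$)
$f = 13981$ ($f = \left(-1\right) \left(-13981\right) = 13981$)
$f + C = 13981 + 2820 = 16801$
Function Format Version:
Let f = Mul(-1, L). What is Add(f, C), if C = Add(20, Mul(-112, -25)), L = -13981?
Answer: 16801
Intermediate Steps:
C = 2820 (C = Add(20, 2800) = 2820)
f = 13981 (f = Mul(-1, -13981) = 13981)
Add(f, C) = Add(13981, 2820) = 16801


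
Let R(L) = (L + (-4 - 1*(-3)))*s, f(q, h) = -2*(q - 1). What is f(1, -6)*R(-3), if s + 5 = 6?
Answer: 0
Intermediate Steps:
s = 1 (s = -5 + 6 = 1)
f(q, h) = 2 - 2*q (f(q, h) = -2*(-1 + q) = 2 - 2*q)
R(L) = -1 + L (R(L) = (L + (-4 - 1*(-3)))*1 = (L + (-4 + 3))*1 = (L - 1)*1 = (-1 + L)*1 = -1 + L)
f(1, -6)*R(-3) = (2 - 2*1)*(-1 - 3) = (2 - 2)*(-4) = 0*(-4) = 0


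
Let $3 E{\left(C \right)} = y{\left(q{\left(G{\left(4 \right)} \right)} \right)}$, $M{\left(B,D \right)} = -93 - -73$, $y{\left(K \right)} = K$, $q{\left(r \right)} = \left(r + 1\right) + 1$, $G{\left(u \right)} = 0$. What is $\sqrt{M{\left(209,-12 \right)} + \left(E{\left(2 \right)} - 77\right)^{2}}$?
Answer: $\frac{\sqrt{52261}}{3} \approx 76.202$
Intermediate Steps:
$q{\left(r \right)} = 2 + r$ ($q{\left(r \right)} = \left(1 + r\right) + 1 = 2 + r$)
$M{\left(B,D \right)} = -20$ ($M{\left(B,D \right)} = -93 + 73 = -20$)
$E{\left(C \right)} = \frac{2}{3}$ ($E{\left(C \right)} = \frac{2 + 0}{3} = \frac{1}{3} \cdot 2 = \frac{2}{3}$)
$\sqrt{M{\left(209,-12 \right)} + \left(E{\left(2 \right)} - 77\right)^{2}} = \sqrt{-20 + \left(\frac{2}{3} - 77\right)^{2}} = \sqrt{-20 + \left(- \frac{229}{3}\right)^{2}} = \sqrt{-20 + \frac{52441}{9}} = \sqrt{\frac{52261}{9}} = \frac{\sqrt{52261}}{3}$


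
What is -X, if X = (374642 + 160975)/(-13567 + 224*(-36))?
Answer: 535617/21631 ≈ 24.762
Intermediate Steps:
X = -535617/21631 (X = 535617/(-13567 - 8064) = 535617/(-21631) = 535617*(-1/21631) = -535617/21631 ≈ -24.762)
-X = -1*(-535617/21631) = 535617/21631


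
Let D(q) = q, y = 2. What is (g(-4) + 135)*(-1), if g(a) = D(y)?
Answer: -137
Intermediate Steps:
g(a) = 2
(g(-4) + 135)*(-1) = (2 + 135)*(-1) = 137*(-1) = -137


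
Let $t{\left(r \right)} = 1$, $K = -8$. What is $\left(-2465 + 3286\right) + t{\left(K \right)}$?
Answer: $822$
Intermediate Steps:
$\left(-2465 + 3286\right) + t{\left(K \right)} = \left(-2465 + 3286\right) + 1 = 821 + 1 = 822$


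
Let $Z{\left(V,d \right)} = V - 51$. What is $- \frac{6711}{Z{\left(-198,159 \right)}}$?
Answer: $\frac{2237}{83} \approx 26.952$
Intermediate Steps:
$Z{\left(V,d \right)} = -51 + V$
$- \frac{6711}{Z{\left(-198,159 \right)}} = - \frac{6711}{-51 - 198} = - \frac{6711}{-249} = \left(-6711\right) \left(- \frac{1}{249}\right) = \frac{2237}{83}$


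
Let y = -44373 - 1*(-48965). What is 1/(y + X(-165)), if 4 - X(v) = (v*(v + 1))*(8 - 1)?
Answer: -1/184824 ≈ -5.4106e-6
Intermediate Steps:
y = 4592 (y = -44373 + 48965 = 4592)
X(v) = 4 - 7*v*(1 + v) (X(v) = 4 - v*(v + 1)*(8 - 1) = 4 - v*(1 + v)*7 = 4 - 7*v*(1 + v))
1/(y + X(-165)) = 1/(4592 + (4 - 7*(-165) - 7*(-165)²)) = 1/(4592 + (4 + 1155 - 7*27225)) = 1/(4592 + (4 + 1155 - 190575)) = 1/(4592 - 189416) = 1/(-184824) = -1/184824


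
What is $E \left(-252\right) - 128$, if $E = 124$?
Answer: $-31376$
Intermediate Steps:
$E \left(-252\right) - 128 = 124 \left(-252\right) - 128 = -31248 - 128 = -31376$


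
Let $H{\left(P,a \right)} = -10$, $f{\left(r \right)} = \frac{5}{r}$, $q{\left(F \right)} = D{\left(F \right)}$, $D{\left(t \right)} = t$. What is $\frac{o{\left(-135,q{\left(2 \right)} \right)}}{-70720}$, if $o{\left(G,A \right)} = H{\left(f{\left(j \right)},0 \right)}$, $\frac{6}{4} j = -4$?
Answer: $\frac{1}{7072} \approx 0.0001414$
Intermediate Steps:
$j = - \frac{8}{3}$ ($j = \frac{2}{3} \left(-4\right) = - \frac{8}{3} \approx -2.6667$)
$q{\left(F \right)} = F$
$o{\left(G,A \right)} = -10$
$\frac{o{\left(-135,q{\left(2 \right)} \right)}}{-70720} = - \frac{10}{-70720} = \left(-10\right) \left(- \frac{1}{70720}\right) = \frac{1}{7072}$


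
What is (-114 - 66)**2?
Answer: 32400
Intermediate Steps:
(-114 - 66)**2 = (-180)**2 = 32400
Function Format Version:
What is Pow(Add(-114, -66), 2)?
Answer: 32400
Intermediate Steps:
Pow(Add(-114, -66), 2) = Pow(-180, 2) = 32400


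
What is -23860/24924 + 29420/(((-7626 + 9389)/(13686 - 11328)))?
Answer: 432248658865/10985253 ≈ 39348.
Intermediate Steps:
-23860/24924 + 29420/(((-7626 + 9389)/(13686 - 11328))) = -23860*1/24924 + 29420/((1763/2358)) = -5965/6231 + 29420/((1763*(1/2358))) = -5965/6231 + 29420/(1763/2358) = -5965/6231 + 29420*(2358/1763) = -5965/6231 + 69372360/1763 = 432248658865/10985253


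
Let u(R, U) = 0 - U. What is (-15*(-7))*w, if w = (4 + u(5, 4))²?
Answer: 0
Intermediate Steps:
u(R, U) = -U
w = 0 (w = (4 - 1*4)² = (4 - 4)² = 0² = 0)
(-15*(-7))*w = -15*(-7)*0 = 105*0 = 0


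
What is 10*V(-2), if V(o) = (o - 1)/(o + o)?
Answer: 15/2 ≈ 7.5000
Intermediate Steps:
V(o) = (-1 + o)/(2*o) (V(o) = (-1 + o)/((2*o)) = (-1 + o)*(1/(2*o)) = (-1 + o)/(2*o))
10*V(-2) = 10*((1/2)*(-1 - 2)/(-2)) = 10*((1/2)*(-1/2)*(-3)) = 10*(3/4) = 15/2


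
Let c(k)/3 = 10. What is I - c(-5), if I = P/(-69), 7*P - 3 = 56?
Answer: -14549/483 ≈ -30.122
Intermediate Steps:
P = 59/7 (P = 3/7 + (1/7)*56 = 3/7 + 8 = 59/7 ≈ 8.4286)
I = -59/483 (I = (59/7)/(-69) = (59/7)*(-1/69) = -59/483 ≈ -0.12215)
c(k) = 30 (c(k) = 3*10 = 30)
I - c(-5) = -59/483 - 1*30 = -59/483 - 30 = -14549/483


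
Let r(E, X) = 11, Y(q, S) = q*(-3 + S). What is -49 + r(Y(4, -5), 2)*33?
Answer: 314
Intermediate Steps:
-49 + r(Y(4, -5), 2)*33 = -49 + 11*33 = -49 + 363 = 314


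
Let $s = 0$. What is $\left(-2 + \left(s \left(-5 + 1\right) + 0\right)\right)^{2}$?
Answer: $4$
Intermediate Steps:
$\left(-2 + \left(s \left(-5 + 1\right) + 0\right)\right)^{2} = \left(-2 + \left(0 \left(-5 + 1\right) + 0\right)\right)^{2} = \left(-2 + \left(0 \left(-4\right) + 0\right)\right)^{2} = \left(-2 + \left(0 + 0\right)\right)^{2} = \left(-2 + 0\right)^{2} = \left(-2\right)^{2} = 4$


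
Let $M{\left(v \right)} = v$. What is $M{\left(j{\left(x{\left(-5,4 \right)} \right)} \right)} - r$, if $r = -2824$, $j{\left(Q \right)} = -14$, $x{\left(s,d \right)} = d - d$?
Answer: $2810$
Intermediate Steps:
$x{\left(s,d \right)} = 0$
$M{\left(j{\left(x{\left(-5,4 \right)} \right)} \right)} - r = -14 - -2824 = -14 + 2824 = 2810$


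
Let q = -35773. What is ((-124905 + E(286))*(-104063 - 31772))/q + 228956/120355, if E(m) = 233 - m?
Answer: -2042857853982162/4305459415 ≈ -4.7448e+5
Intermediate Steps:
((-124905 + E(286))*(-104063 - 31772))/q + 228956/120355 = ((-124905 + (233 - 1*286))*(-104063 - 31772))/(-35773) + 228956/120355 = ((-124905 + (233 - 286))*(-135835))*(-1/35773) + 228956*(1/120355) = ((-124905 - 53)*(-135835))*(-1/35773) + 228956/120355 = -124958*(-135835)*(-1/35773) + 228956/120355 = 16973669930*(-1/35773) + 228956/120355 = -16973669930/35773 + 228956/120355 = -2042857853982162/4305459415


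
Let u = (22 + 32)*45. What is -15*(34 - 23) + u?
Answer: 2265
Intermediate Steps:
u = 2430 (u = 54*45 = 2430)
-15*(34 - 23) + u = -15*(34 - 23) + 2430 = -15*11 + 2430 = -165 + 2430 = 2265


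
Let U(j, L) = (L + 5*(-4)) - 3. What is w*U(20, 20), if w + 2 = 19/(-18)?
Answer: 55/6 ≈ 9.1667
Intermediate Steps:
U(j, L) = -23 + L (U(j, L) = (L - 20) - 3 = (-20 + L) - 3 = -23 + L)
w = -55/18 (w = -2 + 19/(-18) = -2 + 19*(-1/18) = -2 - 19/18 = -55/18 ≈ -3.0556)
w*U(20, 20) = -55*(-23 + 20)/18 = -55/18*(-3) = 55/6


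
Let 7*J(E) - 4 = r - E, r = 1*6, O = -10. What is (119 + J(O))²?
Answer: 727609/49 ≈ 14849.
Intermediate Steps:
r = 6
J(E) = 10/7 - E/7 (J(E) = 4/7 + (6 - E)/7 = 4/7 + (6/7 - E/7) = 10/7 - E/7)
(119 + J(O))² = (119 + (10/7 - ⅐*(-10)))² = (119 + (10/7 + 10/7))² = (119 + 20/7)² = (853/7)² = 727609/49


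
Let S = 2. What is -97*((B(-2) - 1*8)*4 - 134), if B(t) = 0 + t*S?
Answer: 17654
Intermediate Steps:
B(t) = 2*t (B(t) = 0 + t*2 = 0 + 2*t = 2*t)
-97*((B(-2) - 1*8)*4 - 134) = -97*((2*(-2) - 1*8)*4 - 134) = -97*((-4 - 8)*4 - 134) = -97*(-12*4 - 134) = -97*(-48 - 134) = -97*(-182) = -1*(-17654) = 17654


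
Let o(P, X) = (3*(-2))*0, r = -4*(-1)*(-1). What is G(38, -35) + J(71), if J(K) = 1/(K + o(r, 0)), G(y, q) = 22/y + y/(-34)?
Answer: -12031/22933 ≈ -0.52462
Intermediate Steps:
r = -4 (r = 4*(-1) = -4)
o(P, X) = 0 (o(P, X) = -6*0 = 0)
G(y, q) = 22/y - y/34 (G(y, q) = 22/y + y*(-1/34) = 22/y - y/34)
J(K) = 1/K (J(K) = 1/(K + 0) = 1/K)
G(38, -35) + J(71) = (22/38 - 1/34*38) + 1/71 = (22*(1/38) - 19/17) + 1/71 = (11/19 - 19/17) + 1/71 = -174/323 + 1/71 = -12031/22933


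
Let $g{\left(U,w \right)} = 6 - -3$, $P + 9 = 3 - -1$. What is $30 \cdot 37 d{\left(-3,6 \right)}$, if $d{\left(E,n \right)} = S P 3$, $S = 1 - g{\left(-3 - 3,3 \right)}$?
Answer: $133200$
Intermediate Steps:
$P = -5$ ($P = -9 + \left(3 - -1\right) = -9 + \left(3 + 1\right) = -9 + 4 = -5$)
$g{\left(U,w \right)} = 9$ ($g{\left(U,w \right)} = 6 + 3 = 9$)
$S = -8$ ($S = 1 - 9 = -8$)
$d{\left(E,n \right)} = 120$ ($d{\left(E,n \right)} = \left(-8\right) \left(-5\right) 3 = 40 \cdot 3 = 120$)
$30 \cdot 37 d{\left(-3,6 \right)} = 30 \cdot 37 \cdot 120 = 1110 \cdot 120 = 133200$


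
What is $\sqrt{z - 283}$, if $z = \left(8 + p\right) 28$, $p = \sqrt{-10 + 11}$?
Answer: $i \sqrt{31} \approx 5.5678 i$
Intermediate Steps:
$p = 1$ ($p = \sqrt{1} = 1$)
$z = 252$ ($z = \left(8 + 1\right) 28 = 9 \cdot 28 = 252$)
$\sqrt{z - 283} = \sqrt{252 - 283} = \sqrt{-31} = i \sqrt{31}$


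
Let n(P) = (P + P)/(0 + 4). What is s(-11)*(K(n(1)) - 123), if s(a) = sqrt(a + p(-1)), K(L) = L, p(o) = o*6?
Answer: -245*I*sqrt(17)/2 ≈ -505.08*I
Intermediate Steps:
n(P) = P/2 (n(P) = (2*P)/4 = (2*P)*(1/4) = P/2)
p(o) = 6*o
s(a) = sqrt(-6 + a) (s(a) = sqrt(a + 6*(-1)) = sqrt(a - 6) = sqrt(-6 + a))
s(-11)*(K(n(1)) - 123) = sqrt(-6 - 11)*((1/2)*1 - 123) = sqrt(-17)*(1/2 - 123) = (I*sqrt(17))*(-245/2) = -245*I*sqrt(17)/2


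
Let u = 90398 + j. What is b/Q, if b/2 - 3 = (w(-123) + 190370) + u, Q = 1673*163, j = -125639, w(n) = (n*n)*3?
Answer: 401038/272699 ≈ 1.4706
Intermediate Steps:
w(n) = 3*n² (w(n) = n²*3 = 3*n²)
Q = 272699
u = -35241 (u = 90398 - 125639 = -35241)
b = 401038 (b = 6 + 2*((3*(-123)² + 190370) - 35241) = 6 + 2*((3*15129 + 190370) - 35241) = 6 + 2*((45387 + 190370) - 35241) = 6 + 2*(235757 - 35241) = 6 + 2*200516 = 6 + 401032 = 401038)
b/Q = 401038/272699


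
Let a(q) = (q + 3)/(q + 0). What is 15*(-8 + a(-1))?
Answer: -150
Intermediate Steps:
a(q) = (3 + q)/q
15*(-8 + a(-1)) = 15*(-8 + (3 - 1)/(-1)) = 15*(-8 - 1*2) = 15*(-8 - 2) = 15*(-10) = -150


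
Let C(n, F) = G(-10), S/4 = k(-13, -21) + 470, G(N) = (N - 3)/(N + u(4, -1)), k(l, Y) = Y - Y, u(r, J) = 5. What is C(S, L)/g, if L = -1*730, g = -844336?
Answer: -13/4221680 ≈ -3.0793e-6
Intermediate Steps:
k(l, Y) = 0
G(N) = (-3 + N)/(5 + N) (G(N) = (N - 3)/(N + 5) = (-3 + N)/(5 + N))
S = 1880 (S = 4*(0 + 470) = 4*470 = 1880)
L = -730
C(n, F) = 13/5 (C(n, F) = (-3 - 10)/(5 - 10) = -13/(-5) = -1/5*(-13) = 13/5)
C(S, L)/g = (13/5)/(-844336) = (13/5)*(-1/844336) = -13/4221680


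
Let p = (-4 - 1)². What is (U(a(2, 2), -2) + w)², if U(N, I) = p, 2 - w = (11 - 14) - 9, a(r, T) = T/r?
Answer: 1521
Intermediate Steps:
w = 14 (w = 2 - ((11 - 14) - 9) = 2 - (-3 - 9) = 2 - 1*(-12) = 2 + 12 = 14)
p = 25 (p = (-5)² = 25)
U(N, I) = 25
(U(a(2, 2), -2) + w)² = (25 + 14)² = 39² = 1521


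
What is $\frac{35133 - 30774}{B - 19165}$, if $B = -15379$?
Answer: $- \frac{4359}{34544} \approx -0.12619$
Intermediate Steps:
$\frac{35133 - 30774}{B - 19165} = \frac{35133 - 30774}{-15379 - 19165} = \frac{4359}{-34544} = 4359 \left(- \frac{1}{34544}\right) = - \frac{4359}{34544}$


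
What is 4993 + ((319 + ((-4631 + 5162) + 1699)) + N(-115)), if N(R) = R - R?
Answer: 7542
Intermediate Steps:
N(R) = 0
4993 + ((319 + ((-4631 + 5162) + 1699)) + N(-115)) = 4993 + ((319 + ((-4631 + 5162) + 1699)) + 0) = 4993 + ((319 + (531 + 1699)) + 0) = 4993 + ((319 + 2230) + 0) = 4993 + (2549 + 0) = 4993 + 2549 = 7542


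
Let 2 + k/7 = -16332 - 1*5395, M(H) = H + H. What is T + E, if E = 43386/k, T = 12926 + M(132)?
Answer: 95533104/7243 ≈ 13190.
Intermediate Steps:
M(H) = 2*H
k = -152103 (k = -14 + 7*(-16332 - 1*5395) = -14 + 7*(-16332 - 5395) = -14 + 7*(-21727) = -14 - 152089 = -152103)
T = 13190 (T = 12926 + 2*132 = 12926 + 264 = 13190)
E = -2066/7243 (E = 43386/(-152103) = 43386*(-1/152103) = -2066/7243 ≈ -0.28524)
T + E = 13190 - 2066/7243 = 95533104/7243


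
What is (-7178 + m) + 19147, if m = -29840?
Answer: -17871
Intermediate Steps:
(-7178 + m) + 19147 = (-7178 - 29840) + 19147 = -37018 + 19147 = -17871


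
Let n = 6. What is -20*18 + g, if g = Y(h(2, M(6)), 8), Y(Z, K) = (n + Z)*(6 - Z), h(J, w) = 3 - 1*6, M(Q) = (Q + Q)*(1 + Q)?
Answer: -333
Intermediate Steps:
M(Q) = 2*Q*(1 + Q) (M(Q) = (2*Q)*(1 + Q) = 2*Q*(1 + Q))
h(J, w) = -3 (h(J, w) = 3 - 6 = -3)
Y(Z, K) = (6 + Z)*(6 - Z)
g = 27 (g = 36 - 1*(-3)² = 36 - 1*9 = 36 - 9 = 27)
-20*18 + g = -20*18 + 27 = -360 + 27 = -333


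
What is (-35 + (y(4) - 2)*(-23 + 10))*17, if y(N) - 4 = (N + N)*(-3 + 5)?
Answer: -4573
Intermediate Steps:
y(N) = 4 + 4*N (y(N) = 4 + (N + N)*(-3 + 5) = 4 + (2*N)*2 = 4 + 4*N)
(-35 + (y(4) - 2)*(-23 + 10))*17 = (-35 + ((4 + 4*4) - 2)*(-23 + 10))*17 = (-35 + ((4 + 16) - 2)*(-13))*17 = (-35 + (20 - 2)*(-13))*17 = (-35 + 18*(-13))*17 = (-35 - 234)*17 = -269*17 = -4573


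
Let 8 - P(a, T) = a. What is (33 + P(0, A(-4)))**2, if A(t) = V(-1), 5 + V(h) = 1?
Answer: 1681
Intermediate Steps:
V(h) = -4 (V(h) = -5 + 1 = -4)
A(t) = -4
P(a, T) = 8 - a
(33 + P(0, A(-4)))**2 = (33 + (8 - 1*0))**2 = (33 + (8 + 0))**2 = (33 + 8)**2 = 41**2 = 1681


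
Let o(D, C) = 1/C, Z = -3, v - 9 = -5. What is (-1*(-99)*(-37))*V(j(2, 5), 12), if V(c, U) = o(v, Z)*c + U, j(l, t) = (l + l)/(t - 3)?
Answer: -41514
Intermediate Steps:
v = 4 (v = 9 - 5 = 4)
j(l, t) = 2*l/(-3 + t) (j(l, t) = (2*l)/(-3 + t) = 2*l/(-3 + t))
V(c, U) = U - c/3 (V(c, U) = c/(-3) + U = -c/3 + U = U - c/3)
(-1*(-99)*(-37))*V(j(2, 5), 12) = (-1*(-99)*(-37))*(12 - 2*2/(3*(-3 + 5))) = (99*(-37))*(12 - 2*2/(3*2)) = -3663*(12 - 2*2/(3*2)) = -3663*(12 - ⅓*2) = -3663*(12 - ⅔) = -3663*34/3 = -41514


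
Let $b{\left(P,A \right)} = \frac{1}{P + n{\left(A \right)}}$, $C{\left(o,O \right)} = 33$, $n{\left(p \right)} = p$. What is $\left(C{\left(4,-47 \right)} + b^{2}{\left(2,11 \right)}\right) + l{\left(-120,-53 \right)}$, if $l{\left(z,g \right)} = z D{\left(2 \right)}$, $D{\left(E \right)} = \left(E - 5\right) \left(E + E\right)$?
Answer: $\frac{248938}{169} \approx 1473.0$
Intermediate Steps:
$D{\left(E \right)} = 2 E \left(-5 + E\right)$ ($D{\left(E \right)} = \left(-5 + E\right) 2 E = 2 E \left(-5 + E\right)$)
$l{\left(z,g \right)} = - 12 z$ ($l{\left(z,g \right)} = z 2 \cdot 2 \left(-5 + 2\right) = z 2 \cdot 2 \left(-3\right) = z \left(-12\right) = - 12 z$)
$b{\left(P,A \right)} = \frac{1}{A + P}$ ($b{\left(P,A \right)} = \frac{1}{P + A} = \frac{1}{A + P}$)
$\left(C{\left(4,-47 \right)} + b^{2}{\left(2,11 \right)}\right) + l{\left(-120,-53 \right)} = \left(33 + \left(\frac{1}{11 + 2}\right)^{2}\right) - -1440 = \left(33 + \left(\frac{1}{13}\right)^{2}\right) + 1440 = \left(33 + \frac{1}{169}\right) + 1440 = \frac{5578}{169} + 1440 = \frac{248938}{169}$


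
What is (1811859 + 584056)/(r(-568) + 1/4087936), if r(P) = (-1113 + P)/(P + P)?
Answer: 695398649882240/429488847 ≈ 1.6191e+6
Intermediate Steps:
r(P) = (-1113 + P)/(2*P) (r(P) = (-1113 + P)/((2*P)) = (-1113 + P)*(1/(2*P)) = (-1113 + P)/(2*P))
(1811859 + 584056)/(r(-568) + 1/4087936) = (1811859 + 584056)/((½)*(-1113 - 568)/(-568) + 1/4087936) = 2395915/((½)*(-1/568)*(-1681) + 1/4087936) = 2395915/(1681/1136 + 1/4087936) = 2395915/(429488847/290243456) = 2395915*(290243456/429488847) = 695398649882240/429488847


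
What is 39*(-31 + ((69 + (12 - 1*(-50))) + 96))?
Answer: 7644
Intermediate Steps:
39*(-31 + ((69 + (12 - 1*(-50))) + 96)) = 39*(-31 + ((69 + (12 + 50)) + 96)) = 39*(-31 + ((69 + 62) + 96)) = 39*(-31 + (131 + 96)) = 39*(-31 + 227) = 39*196 = 7644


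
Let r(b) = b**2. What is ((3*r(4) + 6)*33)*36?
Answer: 64152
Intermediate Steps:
((3*r(4) + 6)*33)*36 = ((3*4**2 + 6)*33)*36 = ((3*16 + 6)*33)*36 = ((48 + 6)*33)*36 = (54*33)*36 = 1782*36 = 64152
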